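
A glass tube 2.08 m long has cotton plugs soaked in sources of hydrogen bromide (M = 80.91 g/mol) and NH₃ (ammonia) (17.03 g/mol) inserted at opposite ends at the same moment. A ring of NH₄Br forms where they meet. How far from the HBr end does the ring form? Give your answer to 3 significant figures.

In equal time, each gas travels a distance ∝ its rate ∝ 1/√M, so d_HBr/d_NH₃ = √(M_NH₃/M_HBr) = √(17.03/80.91) = 0.4588.
With d_HBr + d_NH₃ = 2.08 m, d_NH₃ = 2.08/(1 + 0.4588) = 1.426 m.
d_HBr = 2.08 − 1.426 = 0.654 m.

0.654 m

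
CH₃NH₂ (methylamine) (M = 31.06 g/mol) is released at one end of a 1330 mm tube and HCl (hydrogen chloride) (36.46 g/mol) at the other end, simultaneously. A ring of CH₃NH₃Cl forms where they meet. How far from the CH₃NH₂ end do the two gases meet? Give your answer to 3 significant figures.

In equal time, each gas travels a distance ∝ its rate ∝ 1/√M, so d_CH₃NH₂/d_HCl = √(M_HCl/M_CH₃NH₂) = √(36.46/31.06) = 1.083.
With d_CH₃NH₂ + d_HCl = 1330 mm, d_HCl = 1330/(1 + 1.083) = 638.4 mm.
d_CH₃NH₂ = 1330 − 638.4 = 692 mm.

692 mm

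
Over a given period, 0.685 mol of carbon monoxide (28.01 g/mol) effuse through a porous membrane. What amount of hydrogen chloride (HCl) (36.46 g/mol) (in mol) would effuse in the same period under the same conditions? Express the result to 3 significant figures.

0.600 mol

From Graham's law, rate_HCl/rate_CO = √(M_CO/M_HCl) = √(28.01/36.46) = √0.7682 = 0.8765.
So the amount for HCl is 0.685 × 0.8765 = 0.600 mol.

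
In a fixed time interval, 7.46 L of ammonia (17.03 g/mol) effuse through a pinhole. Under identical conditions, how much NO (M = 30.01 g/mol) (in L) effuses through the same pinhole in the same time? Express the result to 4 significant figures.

Using Graham's law: rate_NO/rate_NH₃ = √(M_NH₃/M_NO) = √(17.03/30.01) = √0.5675 = 0.7533.
So the volume for NO is 7.46 × 0.7533 = 5.620 L.

5.620 L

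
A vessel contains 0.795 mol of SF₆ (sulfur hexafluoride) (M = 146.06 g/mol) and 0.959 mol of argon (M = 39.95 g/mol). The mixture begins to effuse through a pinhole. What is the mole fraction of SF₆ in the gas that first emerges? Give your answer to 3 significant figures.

Each component's effusion rate ∝ (its partial pressure)·(1/√M) ∝ n_i/√M_i.
Mole fraction of SF₆ in the effusate = (n_SF₆/√M_SF₆) / (n_SF₆/√M_SF₆ + n_Ar/√M_Ar)
= (0.795/√146.06) / (0.795/√146.06 + 0.959/√39.95) = 0.06578/(0.06578 + 0.1517) = 0.302.

0.302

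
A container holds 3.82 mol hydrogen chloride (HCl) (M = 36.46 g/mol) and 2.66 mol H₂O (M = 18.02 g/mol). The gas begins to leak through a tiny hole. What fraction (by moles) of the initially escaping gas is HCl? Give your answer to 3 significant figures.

0.502

Rate_i ∝ x_i/√M_i (Graham's law weighted by mole fraction), so the effusate composition follows n_i/√M_i.
So x_HCl in the escaping gas = (n_HCl/√M_HCl) / Σ(n_i/√M_i)
= (3.82/√36.46) / (3.82/√36.46 + 2.66/√18.02) = 0.6326/(0.6326 + 0.6266) = 0.502.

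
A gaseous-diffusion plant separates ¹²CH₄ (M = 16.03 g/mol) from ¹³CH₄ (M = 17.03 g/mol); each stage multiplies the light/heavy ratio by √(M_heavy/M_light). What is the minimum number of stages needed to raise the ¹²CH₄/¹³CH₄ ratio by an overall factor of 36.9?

Single-stage factor α = √(17.03/16.03), so ln α = ½ ln(1.06238) = 0.03026.
Need α^N ≥ 36.9 ⇒ N ≥ ln(36.9) / ln α = 3.608 / 0.03026 = 119.25.
Rounding up, N = 120 stages.

120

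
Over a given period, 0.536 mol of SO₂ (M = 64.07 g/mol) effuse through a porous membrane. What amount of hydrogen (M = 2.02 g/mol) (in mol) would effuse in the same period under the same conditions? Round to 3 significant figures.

3.02 mol

Using Graham's law: rate_H₂/rate_SO₂ = √(M_SO₂/M_H₂) = √(64.07/2.02) = √31.72 = 5.632.
So the amount for H₂ is 0.536 × 5.632 = 3.02 mol.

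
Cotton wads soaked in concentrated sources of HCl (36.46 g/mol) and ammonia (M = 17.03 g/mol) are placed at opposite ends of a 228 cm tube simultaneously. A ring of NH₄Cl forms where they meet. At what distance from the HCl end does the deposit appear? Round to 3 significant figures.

In equal time, each gas travels a distance ∝ its rate ∝ 1/√M, so d_HCl/d_NH₃ = √(M_NH₃/M_HCl) = √(17.03/36.46) = 0.6834.
With d_HCl + d_NH₃ = 228 cm, d_NH₃ = 228/(1 + 0.6834) = 135.4 cm.
d_HCl = 228 − 135.4 = 92.6 cm.

92.6 cm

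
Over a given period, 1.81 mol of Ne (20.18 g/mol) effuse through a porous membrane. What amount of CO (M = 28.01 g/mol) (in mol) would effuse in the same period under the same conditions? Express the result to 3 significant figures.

From Graham's law, rate_CO/rate_Ne = √(M_Ne/M_CO) = √(20.18/28.01) = √0.7205 = 0.8488.
So the amount for CO is 1.81 × 0.8488 = 1.54 mol.

1.54 mol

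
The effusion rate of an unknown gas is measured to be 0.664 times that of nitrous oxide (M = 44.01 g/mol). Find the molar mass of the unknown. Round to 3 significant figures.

From Graham's law, rate_X/rate_N₂O = √(M_N₂O/M_X).
0.664 = √(44.01/M_X)
M_X = 44.01 / 0.664² = 44.01 / 0.4409 = 99.8 g/mol

99.8 g/mol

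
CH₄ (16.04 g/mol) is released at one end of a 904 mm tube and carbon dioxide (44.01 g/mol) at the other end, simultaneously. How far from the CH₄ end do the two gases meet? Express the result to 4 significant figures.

Graham's law gives d_CH₄/d_CO₂ = rate_CH₄/rate_CO₂ = √(M_CO₂/M_CH₄) = √(44.01/16.04) = 1.656.
With d_CH₄ + d_CO₂ = 904 mm, d_CO₂ = 904/(1 + 1.656) = 340.3 mm.
d_CH₄ = 904 − 340.3 = 563.7 mm.

563.7 mm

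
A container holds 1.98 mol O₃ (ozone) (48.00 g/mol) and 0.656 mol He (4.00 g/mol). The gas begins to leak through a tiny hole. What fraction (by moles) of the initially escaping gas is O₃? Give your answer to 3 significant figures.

0.466

Each component's effusion rate ∝ (its partial pressure)·(1/√M) ∝ n_i/√M_i.
Mole fraction of O₃ in the effusate = (n_O₃/√M_O₃) / (n_O₃/√M_O₃ + n_He/√M_He)
= (1.98/√48.00) / (1.98/√48.00 + 0.656/√4.00) = 0.2858/(0.2858 + 0.3280) = 0.466.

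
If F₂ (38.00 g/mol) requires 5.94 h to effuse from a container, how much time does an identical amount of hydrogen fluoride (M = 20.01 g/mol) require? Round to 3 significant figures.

Graham's law gives t_HF/t_F₂ = √(M_HF/M_F₂) = √(20.01/38.00) = √0.5266 = 0.7257.
So the time for HF is 5.94 × 0.7257 = 4.31 h.

4.31 h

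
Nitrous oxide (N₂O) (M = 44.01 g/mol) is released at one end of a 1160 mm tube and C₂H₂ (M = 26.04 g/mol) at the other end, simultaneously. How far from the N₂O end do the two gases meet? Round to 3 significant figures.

The fronts meet when d_N₂O + d_C₂H₂ = L with d_N₂O/d_C₂H₂ = √(M_C₂H₂/M_N₂O) (Graham's law). Here √(M_C₂H₂/M_N₂O) = √(26.04/44.01) = 0.7692.
With d_N₂O + d_C₂H₂ = 1160 mm, d_C₂H₂ = 1160/(1 + 0.7692) = 655.7 mm.
d_N₂O = 1160 − 655.7 = 504 mm.

504 mm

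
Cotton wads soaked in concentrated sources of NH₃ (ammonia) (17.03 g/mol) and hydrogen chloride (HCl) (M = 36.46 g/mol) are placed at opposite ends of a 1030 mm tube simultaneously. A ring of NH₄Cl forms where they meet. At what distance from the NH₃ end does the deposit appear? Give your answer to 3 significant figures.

Distances travelled in equal time are proportional to diffusion rates, so d_NH₃/d_HCl = √(M_HCl/M_NH₃) = √(36.46/17.03) = 1.463.
With d_NH₃ + d_HCl = 1030 mm, d_HCl = 1030/(1 + 1.463) = 418.2 mm.
d_NH₃ = 1030 − 418.2 = 612 mm.

612 mm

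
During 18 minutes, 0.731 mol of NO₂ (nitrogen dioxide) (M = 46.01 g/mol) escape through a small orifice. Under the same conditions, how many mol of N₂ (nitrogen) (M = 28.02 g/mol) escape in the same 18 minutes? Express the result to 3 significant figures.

0.937 mol

Since effusion rate ∝ 1/√M, rate_N₂/rate_NO₂ = √(M_NO₂/M_N₂) = √(46.01/28.02) = √1.642 = 1.281.
So the amount for N₂ is 0.731 × 1.281 = 0.937 mol.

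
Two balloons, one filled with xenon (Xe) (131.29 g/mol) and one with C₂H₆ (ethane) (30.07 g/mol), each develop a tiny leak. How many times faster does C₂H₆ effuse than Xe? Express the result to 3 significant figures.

2.09

Graham's law gives rate_C₂H₆/rate_Xe = √(M_Xe/M_C₂H₆) = √(131.29/30.07) = √4.366 = 2.09.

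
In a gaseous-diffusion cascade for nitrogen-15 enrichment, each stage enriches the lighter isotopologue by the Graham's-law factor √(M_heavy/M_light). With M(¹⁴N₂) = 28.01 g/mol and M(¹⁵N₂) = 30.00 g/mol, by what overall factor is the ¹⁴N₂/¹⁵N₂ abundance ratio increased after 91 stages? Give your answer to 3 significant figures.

22.7

Overall factor = α^91 with α = √(30.00/28.01), i.e. (30.00/28.01)^(91/2).
= 1.07105^(91/2) = 22.7.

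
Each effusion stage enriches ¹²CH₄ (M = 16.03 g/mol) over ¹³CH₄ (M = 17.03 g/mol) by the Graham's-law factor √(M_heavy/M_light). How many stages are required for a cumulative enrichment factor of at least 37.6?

Per stage α = (17.03/16.03)^(1/2) = 1.06238^0.5, giving ln α = 0.03026.
Need α^N ≥ 37.6 ⇒ N ≥ ln(37.6) / ln α = 3.627 / 0.03026 = 119.87.
Rounding up, N = 120 stages.

120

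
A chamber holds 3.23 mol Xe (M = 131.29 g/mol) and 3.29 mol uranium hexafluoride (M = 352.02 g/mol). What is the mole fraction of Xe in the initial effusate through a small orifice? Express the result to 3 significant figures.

Effusion rate of each component ∝ n_i/√M_i (partial pressure × 1/√M).
So x_Xe in the escaping gas = (n_Xe/√M_Xe) / Σ(n_i/√M_i)
= (3.23/√131.29) / (3.23/√131.29 + 3.29/√352.02) = 0.2819/(0.2819 + 0.1754) = 0.617.

0.617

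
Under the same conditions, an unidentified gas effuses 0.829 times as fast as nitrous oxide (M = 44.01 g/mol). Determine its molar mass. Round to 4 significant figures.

Using Graham's law: rate_X/rate_N₂O = √(M_N₂O/M_X).
0.829 = √(44.01/M_X)
M_X = 44.01 / 0.829² = 44.01 / 0.6872 = 64.04 g/mol

64.04 g/mol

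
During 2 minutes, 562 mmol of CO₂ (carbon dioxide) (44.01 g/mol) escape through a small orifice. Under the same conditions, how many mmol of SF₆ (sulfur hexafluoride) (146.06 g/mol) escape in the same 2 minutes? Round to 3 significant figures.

From Graham's law, rate_SF₆/rate_CO₂ = √(M_CO₂/M_SF₆) = √(44.01/146.06) = √0.3013 = 0.5489.
So the amount for SF₆ is 562 × 0.5489 = 308 mmol.

308 mmol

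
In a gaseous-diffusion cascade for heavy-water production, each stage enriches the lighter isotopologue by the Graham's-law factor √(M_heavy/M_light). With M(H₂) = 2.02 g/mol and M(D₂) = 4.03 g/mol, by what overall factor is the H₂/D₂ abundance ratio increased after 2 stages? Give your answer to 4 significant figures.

1.995

Each stage multiplies the ratio by α = √(4.03/2.02), so after 2 stages the overall factor is α^2 = (4.03/2.02)^(2/2).
= 1.99505^1 = 1.995.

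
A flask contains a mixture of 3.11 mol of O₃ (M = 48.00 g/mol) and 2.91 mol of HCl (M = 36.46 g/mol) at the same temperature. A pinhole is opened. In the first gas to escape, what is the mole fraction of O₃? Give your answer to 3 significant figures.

0.482

Effusion rate of each component ∝ n_i/√M_i (partial pressure × 1/√M).
x_O₃(eff) = (n_O₃/√M_O₃) / (n_O₃/√M_O₃ + n_HCl/√M_HCl)
= (3.11/√48.00) / (3.11/√48.00 + 2.91/√36.46) = 0.4489/(0.4489 + 0.4819) = 0.482.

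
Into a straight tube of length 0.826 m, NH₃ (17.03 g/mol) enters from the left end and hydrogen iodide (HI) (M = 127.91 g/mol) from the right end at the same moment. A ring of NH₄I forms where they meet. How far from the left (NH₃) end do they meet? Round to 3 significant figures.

In equal time, each gas travels a distance ∝ its rate ∝ 1/√M, so d_NH₃/d_HI = √(M_HI/M_NH₃) = √(127.91/17.03) = 2.741.
With d_NH₃ + d_HI = 0.826 m, d_HI = 0.826/(1 + 2.741) = 0.2208 m.
d_NH₃ = 0.826 − 0.2208 = 0.605 m.

0.605 m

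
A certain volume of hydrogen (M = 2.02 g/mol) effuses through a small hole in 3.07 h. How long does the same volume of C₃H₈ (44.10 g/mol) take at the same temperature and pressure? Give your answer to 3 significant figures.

14.3 h

Graham's law gives t_C₃H₈/t_H₂ = √(M_C₃H₈/M_H₂) = √(44.10/2.02) = √21.83 = 4.672.
So the time for C₃H₈ is 3.07 × 4.672 = 14.3 h.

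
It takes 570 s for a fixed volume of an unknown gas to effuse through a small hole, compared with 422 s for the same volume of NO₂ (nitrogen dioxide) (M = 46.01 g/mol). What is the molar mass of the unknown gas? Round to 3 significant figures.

By Graham's law, t_X/t_NO₂ = √(M_X/M_NO₂).
570/422 = 1.351 = √(M_X/46.01)
M_X = 46.01 × 1.351² = 46.01 × 1.824 = 83.9 g/mol

83.9 g/mol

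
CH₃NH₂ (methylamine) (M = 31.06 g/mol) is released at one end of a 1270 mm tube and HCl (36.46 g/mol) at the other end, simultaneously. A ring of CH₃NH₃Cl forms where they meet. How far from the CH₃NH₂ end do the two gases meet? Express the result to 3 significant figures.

660 mm

The fronts meet when d_CH₃NH₂ + d_HCl = L with d_CH₃NH₂/d_HCl = √(M_HCl/M_CH₃NH₂) (Graham's law). Here √(M_HCl/M_CH₃NH₂) = √(36.46/31.06) = 1.083.
With d_CH₃NH₂ + d_HCl = 1270 mm, d_HCl = 1270/(1 + 1.083) = 609.6 mm.
d_CH₃NH₂ = 1270 − 609.6 = 660 mm.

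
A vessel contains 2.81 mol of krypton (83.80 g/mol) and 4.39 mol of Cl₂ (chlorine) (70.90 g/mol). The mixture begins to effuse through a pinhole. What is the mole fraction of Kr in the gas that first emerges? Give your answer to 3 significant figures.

The effusion rate of species i is ∝ p_i/√M_i ∝ n_i/√M_i.
x_Kr(eff) = (n_Kr/√M_Kr) / (n_Kr/√M_Kr + n_Cl₂/√M_Cl₂)
= (2.81/√83.80) / (2.81/√83.80 + 4.39/√70.90) = 0.3070/(0.3070 + 0.5214) = 0.371.

0.371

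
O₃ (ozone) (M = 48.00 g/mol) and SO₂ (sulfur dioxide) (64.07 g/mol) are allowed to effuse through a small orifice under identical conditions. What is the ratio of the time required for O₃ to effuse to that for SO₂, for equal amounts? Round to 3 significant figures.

0.866

From Graham's law, t_O₃/t_SO₂ = √(M_O₃/M_SO₂) = √(48.00/64.07) = √0.7492 = 0.866.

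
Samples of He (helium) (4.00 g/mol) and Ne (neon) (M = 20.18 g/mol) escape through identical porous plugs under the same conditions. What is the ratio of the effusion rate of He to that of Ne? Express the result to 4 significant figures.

2.246

Using Graham's law: rate_He/rate_Ne = √(M_Ne/M_He) = √(20.18/4.00) = √5.045 = 2.246.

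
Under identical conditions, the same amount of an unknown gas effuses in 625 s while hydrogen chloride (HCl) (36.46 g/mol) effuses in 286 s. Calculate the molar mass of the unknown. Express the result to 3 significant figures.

174 g/mol

Since effusion rate ∝ 1/√M, t_X/t_HCl = √(M_X/M_HCl).
625/286 = 2.185 = √(M_X/36.46)
M_X = 36.46 × 2.185² = 36.46 × 4.776 = 174 g/mol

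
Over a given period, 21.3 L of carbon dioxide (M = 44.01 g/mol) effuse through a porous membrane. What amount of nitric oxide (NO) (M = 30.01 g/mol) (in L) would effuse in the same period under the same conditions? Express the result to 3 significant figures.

By Graham's law, rate_NO/rate_CO₂ = √(M_CO₂/M_NO) = √(44.01/30.01) = √1.467 = 1.211.
So the volume for NO is 21.3 × 1.211 = 25.8 L.

25.8 L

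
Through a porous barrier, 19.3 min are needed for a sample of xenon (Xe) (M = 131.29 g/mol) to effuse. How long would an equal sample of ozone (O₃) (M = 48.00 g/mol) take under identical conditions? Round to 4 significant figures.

Using Graham's law: t_O₃/t_Xe = √(M_O₃/M_Xe) = √(48.00/131.29) = √0.3656 = 0.6047.
So the time for O₃ is 19.3 × 0.6047 = 11.67 min.

11.67 min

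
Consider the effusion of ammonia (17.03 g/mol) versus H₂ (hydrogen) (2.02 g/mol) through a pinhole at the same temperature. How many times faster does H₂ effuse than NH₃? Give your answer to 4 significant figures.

From Graham's law, rate_H₂/rate_NH₃ = √(M_NH₃/M_H₂) = √(17.03/2.02) = √8.431 = 2.904.

2.904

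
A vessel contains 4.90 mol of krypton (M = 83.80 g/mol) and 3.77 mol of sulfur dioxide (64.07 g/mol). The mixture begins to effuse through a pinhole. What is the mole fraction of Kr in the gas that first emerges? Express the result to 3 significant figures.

0.532

Effusion rate of each component ∝ n_i/√M_i (partial pressure × 1/√M).
So x_Kr in the escaping gas = (n_Kr/√M_Kr) / Σ(n_i/√M_i)
= (4.90/√83.80) / (4.90/√83.80 + 3.77/√64.07) = 0.5353/(0.5353 + 0.4710) = 0.532.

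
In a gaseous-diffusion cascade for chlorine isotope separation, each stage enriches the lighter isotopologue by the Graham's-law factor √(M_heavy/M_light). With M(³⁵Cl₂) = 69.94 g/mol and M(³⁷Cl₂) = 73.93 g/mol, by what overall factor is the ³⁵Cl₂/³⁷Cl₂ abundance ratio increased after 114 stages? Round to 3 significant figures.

23.6

The single-stage factor is √(M_heavy/M_light), so 114 stages give [√(73.93/69.94)]^114 = (73.93/69.94)^(114/2).
= 1.05705^57 = 23.6.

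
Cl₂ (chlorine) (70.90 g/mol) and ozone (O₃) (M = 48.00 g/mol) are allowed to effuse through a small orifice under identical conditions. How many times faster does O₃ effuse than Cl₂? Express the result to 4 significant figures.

Since effusion rate ∝ 1/√M, rate_O₃/rate_Cl₂ = √(M_Cl₂/M_O₃) = √(70.90/48.00) = √1.477 = 1.215.

1.215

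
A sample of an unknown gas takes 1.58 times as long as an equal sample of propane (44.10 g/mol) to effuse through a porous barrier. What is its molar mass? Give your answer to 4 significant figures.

By Graham's law, t_X/t_C₃H₈ = √(M_X/M_C₃H₈).
1.58 = √(M_X/44.10)
M_X = 44.10 × 1.58² = 44.10 × 2.496 = 110.1 g/mol

110.1 g/mol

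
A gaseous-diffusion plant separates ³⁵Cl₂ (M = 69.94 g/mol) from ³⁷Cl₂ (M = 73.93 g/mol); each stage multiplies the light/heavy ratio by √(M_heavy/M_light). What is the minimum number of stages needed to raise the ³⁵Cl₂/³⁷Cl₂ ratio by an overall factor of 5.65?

63

With α = √(73.93/69.94) per stage, ln α = ½ ln(1.05705) = 0.02774.
Need α^N ≥ 5.65 ⇒ N ≥ ln(5.65) / ln α = 1.732 / 0.02774 = 62.42.
Rounding up, N = 63 stages.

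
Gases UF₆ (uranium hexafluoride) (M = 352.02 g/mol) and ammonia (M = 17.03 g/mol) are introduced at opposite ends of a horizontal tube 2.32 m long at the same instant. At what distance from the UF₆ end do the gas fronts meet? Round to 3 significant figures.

0.418 m

In equal time, each gas travels a distance ∝ its rate ∝ 1/√M, so d_UF₆/d_NH₃ = √(M_NH₃/M_UF₆) = √(17.03/352.02) = 0.2199.
With d_UF₆ + d_NH₃ = 2.32 m, d_NH₃ = 2.32/(1 + 0.2199) = 1.902 m.
d_UF₆ = 2.32 − 1.902 = 0.418 m.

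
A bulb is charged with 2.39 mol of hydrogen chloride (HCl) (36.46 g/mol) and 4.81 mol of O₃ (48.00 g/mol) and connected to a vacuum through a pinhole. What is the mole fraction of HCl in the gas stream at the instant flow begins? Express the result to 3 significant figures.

Rate_i ∝ x_i/√M_i (Graham's law weighted by mole fraction), so the effusate composition follows n_i/√M_i.
So x_HCl in the escaping gas = (n_HCl/√M_HCl) / Σ(n_i/√M_i)
= (2.39/√36.46) / (2.39/√36.46 + 4.81/√48.00) = 0.3958/(0.3958 + 0.6943) = 0.363.

0.363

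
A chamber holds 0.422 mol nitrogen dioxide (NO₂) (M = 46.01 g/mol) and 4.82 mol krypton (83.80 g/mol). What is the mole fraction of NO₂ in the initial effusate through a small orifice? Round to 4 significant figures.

The effusion rate of species i is ∝ p_i/√M_i ∝ n_i/√M_i.
x_NO₂(eff) = (n_NO₂/√M_NO₂) / (n_NO₂/√M_NO₂ + n_Kr/√M_Kr)
= (0.422/√46.01) / (0.422/√46.01 + 4.82/√83.80) = 0.06221/(0.06221 + 0.5265) = 0.1057.

0.1057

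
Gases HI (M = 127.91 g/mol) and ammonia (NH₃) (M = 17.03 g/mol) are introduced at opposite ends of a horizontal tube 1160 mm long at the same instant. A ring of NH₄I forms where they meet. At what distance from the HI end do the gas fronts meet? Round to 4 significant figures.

310.1 mm

In equal time, each gas travels a distance ∝ its rate ∝ 1/√M, so d_HI/d_NH₃ = √(M_NH₃/M_HI) = √(17.03/127.91) = 0.3649.
With d_HI + d_NH₃ = 1160 mm, d_NH₃ = 1160/(1 + 0.3649) = 849.9 mm.
d_HI = 1160 − 849.9 = 310.1 mm.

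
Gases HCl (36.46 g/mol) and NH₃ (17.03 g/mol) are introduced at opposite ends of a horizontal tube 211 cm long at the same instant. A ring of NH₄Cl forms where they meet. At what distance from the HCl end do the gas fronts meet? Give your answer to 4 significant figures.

85.66 cm

Graham's law gives d_HCl/d_NH₃ = rate_HCl/rate_NH₃ = √(M_NH₃/M_HCl) = √(17.03/36.46) = 0.6834.
With d_HCl + d_NH₃ = 211 cm, d_NH₃ = 211/(1 + 0.6834) = 125.3 cm.
d_HCl = 211 − 125.3 = 85.66 cm.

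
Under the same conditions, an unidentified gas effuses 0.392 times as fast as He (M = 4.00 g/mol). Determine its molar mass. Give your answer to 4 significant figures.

Since effusion rate ∝ 1/√M, rate_X/rate_He = √(M_He/M_X).
0.392 = √(4.00/M_X)
M_X = 4.00 / 0.392² = 4.00 / 0.1537 = 26.03 g/mol

26.03 g/mol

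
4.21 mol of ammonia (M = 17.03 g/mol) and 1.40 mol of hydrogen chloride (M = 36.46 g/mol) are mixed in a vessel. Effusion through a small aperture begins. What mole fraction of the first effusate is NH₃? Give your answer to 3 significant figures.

0.815

Each component's effusion rate ∝ (its partial pressure)·(1/√M) ∝ n_i/√M_i.
So x_NH₃ in the escaping gas = (n_NH₃/√M_NH₃) / Σ(n_i/√M_i)
= (4.21/√17.03) / (4.21/√17.03 + 1.40/√36.46) = 1.020/(1.020 + 0.2319) = 0.815.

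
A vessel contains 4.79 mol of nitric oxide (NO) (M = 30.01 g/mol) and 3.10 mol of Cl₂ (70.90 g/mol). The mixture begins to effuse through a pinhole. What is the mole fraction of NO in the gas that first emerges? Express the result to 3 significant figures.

Each component's effusion rate ∝ (its partial pressure)·(1/√M) ∝ n_i/√M_i.
Mole fraction of NO in the effusate = (n_NO/√M_NO) / (n_NO/√M_NO + n_Cl₂/√M_Cl₂)
= (4.79/√30.01) / (4.79/√30.01 + 3.10/√70.90) = 0.8744/(0.8744 + 0.3682) = 0.704.

0.704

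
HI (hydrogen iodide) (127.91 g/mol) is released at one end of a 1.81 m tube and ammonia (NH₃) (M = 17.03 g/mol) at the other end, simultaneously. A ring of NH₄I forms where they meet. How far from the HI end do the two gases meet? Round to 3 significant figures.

Distances travelled in equal time are proportional to diffusion rates, so d_HI/d_NH₃ = √(M_NH₃/M_HI) = √(17.03/127.91) = 0.3649.
With d_HI + d_NH₃ = 1.81 m, d_NH₃ = 1.81/(1 + 0.3649) = 1.326 m.
d_HI = 1.81 − 1.326 = 0.484 m.

0.484 m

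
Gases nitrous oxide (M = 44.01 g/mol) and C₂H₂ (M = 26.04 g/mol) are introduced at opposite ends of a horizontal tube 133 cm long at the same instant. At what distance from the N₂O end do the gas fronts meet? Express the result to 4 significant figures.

Distances travelled in equal time are proportional to diffusion rates, so d_N₂O/d_C₂H₂ = √(M_C₂H₂/M_N₂O) = √(26.04/44.01) = 0.7692.
With d_N₂O + d_C₂H₂ = 133 cm, d_C₂H₂ = 133/(1 + 0.7692) = 75.17 cm.
d_N₂O = 133 − 75.17 = 57.83 cm.

57.83 cm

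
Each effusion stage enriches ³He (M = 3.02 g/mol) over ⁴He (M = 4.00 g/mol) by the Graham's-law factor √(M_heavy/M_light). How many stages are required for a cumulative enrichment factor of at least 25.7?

Single-stage factor α = √(4.00/3.02), so ln α = ½ ln(1.32450) = 0.1405.
Need α^N ≥ 25.7 ⇒ N ≥ ln(25.7) / ln α = 3.246 / 0.1405 = 23.10.
So at least 24 stages are needed.

24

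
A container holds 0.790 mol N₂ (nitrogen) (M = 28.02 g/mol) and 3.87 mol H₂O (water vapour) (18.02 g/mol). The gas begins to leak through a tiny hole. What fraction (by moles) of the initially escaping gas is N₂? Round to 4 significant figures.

0.1407

The effusion rate of species i is ∝ p_i/√M_i ∝ n_i/√M_i.
Mole fraction of N₂ in the effusate = (n_N₂/√M_N₂) / (n_N₂/√M_N₂ + n_H₂O/√M_H₂O)
= (0.790/√28.02) / (0.790/√28.02 + 3.87/√18.02) = 0.1492/(0.1492 + 0.9117) = 0.1407.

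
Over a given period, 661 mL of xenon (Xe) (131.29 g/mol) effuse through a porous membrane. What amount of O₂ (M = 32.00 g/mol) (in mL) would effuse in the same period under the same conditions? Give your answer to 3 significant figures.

1340 mL

Using Graham's law: rate_O₂/rate_Xe = √(M_Xe/M_O₂) = √(131.29/32.00) = √4.103 = 2.026.
So the volume for O₂ is 661 × 2.026 = 1340 mL.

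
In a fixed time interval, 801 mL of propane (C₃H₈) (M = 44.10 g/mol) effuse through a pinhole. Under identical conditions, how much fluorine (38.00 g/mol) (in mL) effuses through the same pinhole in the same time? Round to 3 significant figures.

863 mL

Using Graham's law: rate_F₂/rate_C₃H₈ = √(M_C₃H₈/M_F₂) = √(44.10/38.00) = √1.161 = 1.077.
So the volume for F₂ is 801 × 1.077 = 863 mL.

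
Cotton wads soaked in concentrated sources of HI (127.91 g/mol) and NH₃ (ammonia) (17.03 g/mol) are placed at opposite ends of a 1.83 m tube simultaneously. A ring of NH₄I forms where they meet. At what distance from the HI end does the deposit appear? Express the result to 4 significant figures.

0.4892 m

Graham's law gives d_HI/d_NH₃ = rate_HI/rate_NH₃ = √(M_NH₃/M_HI) = √(17.03/127.91) = 0.3649.
With d_HI + d_NH₃ = 1.83 m, d_NH₃ = 1.83/(1 + 0.3649) = 1.341 m.
d_HI = 1.83 − 1.341 = 0.4892 m.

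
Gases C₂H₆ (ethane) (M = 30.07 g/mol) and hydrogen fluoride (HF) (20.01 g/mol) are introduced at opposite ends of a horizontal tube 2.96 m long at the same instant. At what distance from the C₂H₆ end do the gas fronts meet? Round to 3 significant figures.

The fronts meet when d_C₂H₆ + d_HF = L with d_C₂H₆/d_HF = √(M_HF/M_C₂H₆) (Graham's law). Here √(M_HF/M_C₂H₆) = √(20.01/30.07) = 0.8157.
With d_C₂H₆ + d_HF = 2.96 m, d_HF = 2.96/(1 + 0.8157) = 1.630 m.
d_C₂H₆ = 2.96 − 1.630 = 1.33 m.

1.33 m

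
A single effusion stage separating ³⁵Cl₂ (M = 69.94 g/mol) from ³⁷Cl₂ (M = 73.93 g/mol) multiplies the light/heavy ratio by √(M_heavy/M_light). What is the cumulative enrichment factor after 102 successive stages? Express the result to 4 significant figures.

After 102 stages the ratio has grown by (√(73.93/69.94))^102 = (73.93/69.94)^(102/2).
= 1.05705^51 = 16.94.

16.94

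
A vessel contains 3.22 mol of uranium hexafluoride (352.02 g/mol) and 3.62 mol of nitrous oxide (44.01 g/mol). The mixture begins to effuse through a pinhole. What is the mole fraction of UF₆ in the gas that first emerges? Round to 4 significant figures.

0.2393

Each component's effusion rate ∝ (its partial pressure)·(1/√M) ∝ n_i/√M_i.
So x_UF₆ in the escaping gas = (n_UF₆/√M_UF₆) / Σ(n_i/√M_i)
= (3.22/√352.02) / (3.22/√352.02 + 3.62/√44.01) = 0.1716/(0.1716 + 0.5457) = 0.2393.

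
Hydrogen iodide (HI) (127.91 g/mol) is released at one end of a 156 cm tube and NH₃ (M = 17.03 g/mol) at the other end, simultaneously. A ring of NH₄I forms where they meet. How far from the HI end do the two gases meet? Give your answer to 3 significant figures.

41.7 cm

Graham's law gives d_HI/d_NH₃ = rate_HI/rate_NH₃ = √(M_NH₃/M_HI) = √(17.03/127.91) = 0.3649.
With d_HI + d_NH₃ = 156 cm, d_NH₃ = 156/(1 + 0.3649) = 114.3 cm.
d_HI = 156 − 114.3 = 41.7 cm.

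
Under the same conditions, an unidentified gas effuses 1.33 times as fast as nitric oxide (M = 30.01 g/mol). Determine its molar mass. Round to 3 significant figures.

17.0 g/mol

Since effusion rate ∝ 1/√M, rate_X/rate_NO = √(M_NO/M_X).
1.33 = √(30.01/M_X)
M_X = 30.01 / 1.33² = 30.01 / 1.769 = 17.0 g/mol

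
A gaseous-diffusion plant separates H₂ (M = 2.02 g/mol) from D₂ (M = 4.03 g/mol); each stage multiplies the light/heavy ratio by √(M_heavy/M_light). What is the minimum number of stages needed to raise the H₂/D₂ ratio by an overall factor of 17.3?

Per stage α = (4.03/2.02)^(1/2) = 1.99505^0.5, giving ln α = 0.3453.
Need α^N ≥ 17.3 ⇒ N ≥ ln(17.3) / ln α = 2.851 / 0.3453 = 8.25.
Minimum whole number of stages: N = 9.

9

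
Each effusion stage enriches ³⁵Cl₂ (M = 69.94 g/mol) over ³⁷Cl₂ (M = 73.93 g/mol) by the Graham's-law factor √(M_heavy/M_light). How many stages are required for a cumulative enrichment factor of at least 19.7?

Per stage α = (73.93/69.94)^(1/2) = 1.05705^0.5, giving ln α = 0.02774.
Need α^N ≥ 19.7 ⇒ N ≥ ln(19.7) / ln α = 2.981 / 0.02774 = 107.45.
Minimum whole number of stages: N = 108.

108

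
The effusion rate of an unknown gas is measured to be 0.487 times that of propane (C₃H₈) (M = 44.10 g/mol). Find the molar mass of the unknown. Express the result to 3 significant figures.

Using Graham's law: rate_X/rate_C₃H₈ = √(M_C₃H₈/M_X).
0.487 = √(44.10/M_X)
M_X = 44.10 / 0.487² = 44.10 / 0.2372 = 186 g/mol

186 g/mol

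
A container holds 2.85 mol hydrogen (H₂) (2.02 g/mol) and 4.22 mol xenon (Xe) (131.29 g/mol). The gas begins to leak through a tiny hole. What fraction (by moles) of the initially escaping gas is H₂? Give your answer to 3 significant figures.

0.845

Each component's effusion rate ∝ (its partial pressure)·(1/√M) ∝ n_i/√M_i.
So x_H₂ in the escaping gas = (n_H₂/√M_H₂) / Σ(n_i/√M_i)
= (2.85/√2.02) / (2.85/√2.02 + 4.22/√131.29) = 2.005/(2.005 + 0.3683) = 0.845.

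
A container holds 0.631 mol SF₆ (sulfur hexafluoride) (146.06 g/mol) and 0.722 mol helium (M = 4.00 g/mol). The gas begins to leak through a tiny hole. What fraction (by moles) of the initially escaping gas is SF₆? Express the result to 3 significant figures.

The effusion rate of species i is ∝ p_i/√M_i ∝ n_i/√M_i.
Mole fraction of SF₆ in the effusate = (n_SF₆/√M_SF₆) / (n_SF₆/√M_SF₆ + n_He/√M_He)
= (0.631/√146.06) / (0.631/√146.06 + 0.722/√4.00) = 0.05221/(0.05221 + 0.3610) = 0.126.

0.126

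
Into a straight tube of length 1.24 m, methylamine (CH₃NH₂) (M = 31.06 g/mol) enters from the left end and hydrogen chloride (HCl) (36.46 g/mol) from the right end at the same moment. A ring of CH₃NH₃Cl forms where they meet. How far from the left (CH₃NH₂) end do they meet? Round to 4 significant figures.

0.6448 m

Distances travelled in equal time are proportional to diffusion rates, so d_CH₃NH₂/d_HCl = √(M_HCl/M_CH₃NH₂) = √(36.46/31.06) = 1.083.
With d_CH₃NH₂ + d_HCl = 1.24 m, d_HCl = 1.24/(1 + 1.083) = 0.5952 m.
d_CH₃NH₂ = 1.24 − 0.5952 = 0.6448 m.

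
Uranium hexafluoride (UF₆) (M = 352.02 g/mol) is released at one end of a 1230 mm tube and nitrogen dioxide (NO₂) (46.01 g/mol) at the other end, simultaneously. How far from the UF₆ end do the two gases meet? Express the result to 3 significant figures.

327 mm

The fronts meet when d_UF₆ + d_NO₂ = L with d_UF₆/d_NO₂ = √(M_NO₂/M_UF₆) (Graham's law). Here √(M_NO₂/M_UF₆) = √(46.01/352.02) = 0.3615.
With d_UF₆ + d_NO₂ = 1230 mm, d_NO₂ = 1230/(1 + 0.3615) = 903.4 mm.
d_UF₆ = 1230 − 903.4 = 327 mm.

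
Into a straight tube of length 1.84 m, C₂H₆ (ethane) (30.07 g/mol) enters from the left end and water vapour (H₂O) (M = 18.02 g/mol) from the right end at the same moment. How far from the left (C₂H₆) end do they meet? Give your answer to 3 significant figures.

0.803 m

The fronts meet when d_C₂H₆ + d_H₂O = L with d_C₂H₆/d_H₂O = √(M_H₂O/M_C₂H₆) (Graham's law). Here √(M_H₂O/M_C₂H₆) = √(18.02/30.07) = 0.7741.
With d_C₂H₆ + d_H₂O = 1.84 m, d_H₂O = 1.84/(1 + 0.7741) = 1.037 m.
d_C₂H₆ = 1.84 − 1.037 = 0.803 m.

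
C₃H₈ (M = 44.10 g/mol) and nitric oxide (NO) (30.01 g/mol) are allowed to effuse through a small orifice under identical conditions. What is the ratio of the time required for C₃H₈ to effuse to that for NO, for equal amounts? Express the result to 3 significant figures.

1.21

From Graham's law, t_C₃H₈/t_NO = √(M_C₃H₈/M_NO) = √(44.10/30.01) = √1.470 = 1.21.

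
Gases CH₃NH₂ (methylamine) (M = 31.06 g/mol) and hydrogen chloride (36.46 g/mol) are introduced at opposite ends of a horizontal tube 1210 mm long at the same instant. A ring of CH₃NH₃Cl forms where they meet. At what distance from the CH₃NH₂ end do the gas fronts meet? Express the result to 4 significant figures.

The fronts meet when d_CH₃NH₂ + d_HCl = L with d_CH₃NH₂/d_HCl = √(M_HCl/M_CH₃NH₂) (Graham's law). Here √(M_HCl/M_CH₃NH₂) = √(36.46/31.06) = 1.083.
With d_CH₃NH₂ + d_HCl = 1210 mm, d_HCl = 1210/(1 + 1.083) = 580.8 mm.
d_CH₃NH₂ = 1210 − 580.8 = 629.2 mm.

629.2 mm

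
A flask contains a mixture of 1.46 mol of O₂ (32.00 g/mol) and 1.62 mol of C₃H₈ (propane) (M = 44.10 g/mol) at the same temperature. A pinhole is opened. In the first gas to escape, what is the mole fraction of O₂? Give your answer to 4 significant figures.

0.5141

The effusion rate of species i is ∝ p_i/√M_i ∝ n_i/√M_i.
x_O₂(eff) = (n_O₂/√M_O₂) / (n_O₂/√M_O₂ + n_C₃H₈/√M_C₃H₈)
= (1.46/√32.00) / (1.46/√32.00 + 1.62/√44.10) = 0.2581/(0.2581 + 0.2439) = 0.5141.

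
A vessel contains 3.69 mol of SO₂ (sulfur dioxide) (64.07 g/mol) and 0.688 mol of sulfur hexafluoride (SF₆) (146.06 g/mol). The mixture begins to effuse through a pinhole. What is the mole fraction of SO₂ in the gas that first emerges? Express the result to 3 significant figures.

0.890

The effusion rate of species i is ∝ p_i/√M_i ∝ n_i/√M_i.
So x_SO₂ in the escaping gas = (n_SO₂/√M_SO₂) / Σ(n_i/√M_i)
= (3.69/√64.07) / (3.69/√64.07 + 0.688/√146.06) = 0.4610/(0.4610 + 0.05693) = 0.890.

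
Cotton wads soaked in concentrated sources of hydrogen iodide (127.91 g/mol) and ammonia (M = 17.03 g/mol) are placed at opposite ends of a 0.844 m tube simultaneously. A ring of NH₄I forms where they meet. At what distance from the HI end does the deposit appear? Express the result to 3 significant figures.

0.226 m

In equal time, each gas travels a distance ∝ its rate ∝ 1/√M, so d_HI/d_NH₃ = √(M_NH₃/M_HI) = √(17.03/127.91) = 0.3649.
With d_HI + d_NH₃ = 0.844 m, d_NH₃ = 0.844/(1 + 0.3649) = 0.6184 m.
d_HI = 0.844 − 0.6184 = 0.226 m.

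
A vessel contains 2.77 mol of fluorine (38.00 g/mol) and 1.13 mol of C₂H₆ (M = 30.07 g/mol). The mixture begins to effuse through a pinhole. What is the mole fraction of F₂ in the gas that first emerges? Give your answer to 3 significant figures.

0.686

The effusion rate of species i is ∝ p_i/√M_i ∝ n_i/√M_i.
So x_F₂ in the escaping gas = (n_F₂/√M_F₂) / Σ(n_i/√M_i)
= (2.77/√38.00) / (2.77/√38.00 + 1.13/√30.07) = 0.4494/(0.4494 + 0.2061) = 0.686.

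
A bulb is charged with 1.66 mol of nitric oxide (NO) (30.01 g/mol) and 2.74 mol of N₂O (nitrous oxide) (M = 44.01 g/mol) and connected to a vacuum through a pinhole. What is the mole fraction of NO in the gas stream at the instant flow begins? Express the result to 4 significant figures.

Rate_i ∝ x_i/√M_i (Graham's law weighted by mole fraction), so the effusate composition follows n_i/√M_i.
x_NO(eff) = (n_NO/√M_NO) / (n_NO/√M_NO + n_N₂O/√M_N₂O)
= (1.66/√30.01) / (1.66/√30.01 + 2.74/√44.01) = 0.3030/(0.3030 + 0.4130) = 0.4232.

0.4232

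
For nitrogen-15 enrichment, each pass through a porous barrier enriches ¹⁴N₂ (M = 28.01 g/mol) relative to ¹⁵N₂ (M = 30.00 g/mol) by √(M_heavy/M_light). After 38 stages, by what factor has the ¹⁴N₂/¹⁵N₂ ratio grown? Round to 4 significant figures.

Each stage multiplies the ratio by α = √(30.00/28.01), so after 38 stages the overall factor is α^38 = (30.00/28.01)^(38/2).
= 1.07105^19 = 3.684.

3.684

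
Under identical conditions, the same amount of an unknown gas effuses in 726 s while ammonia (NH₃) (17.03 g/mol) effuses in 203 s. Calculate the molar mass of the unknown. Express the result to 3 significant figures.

218 g/mol

Graham's law gives t_X/t_NH₃ = √(M_X/M_NH₃).
726/203 = 3.576 = √(M_X/17.03)
M_X = 17.03 × 3.576² = 17.03 × 12.79 = 218 g/mol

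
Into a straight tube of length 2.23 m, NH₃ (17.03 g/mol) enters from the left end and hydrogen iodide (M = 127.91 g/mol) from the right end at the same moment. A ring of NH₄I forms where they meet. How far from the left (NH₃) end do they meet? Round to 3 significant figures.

1.63 m

The fronts meet when d_NH₃ + d_HI = L with d_NH₃/d_HI = √(M_HI/M_NH₃) (Graham's law). Here √(M_HI/M_NH₃) = √(127.91/17.03) = 2.741.
With d_NH₃ + d_HI = 2.23 m, d_HI = 2.23/(1 + 2.741) = 0.5962 m.
d_NH₃ = 2.23 − 0.5962 = 1.63 m.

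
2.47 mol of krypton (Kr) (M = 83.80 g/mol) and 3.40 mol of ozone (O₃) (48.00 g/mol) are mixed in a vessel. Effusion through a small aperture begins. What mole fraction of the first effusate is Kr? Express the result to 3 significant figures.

0.355

Rate_i ∝ x_i/√M_i (Graham's law weighted by mole fraction), so the effusate composition follows n_i/√M_i.
x_Kr(eff) = (n_Kr/√M_Kr) / (n_Kr/√M_Kr + n_O₃/√M_O₃)
= (2.47/√83.80) / (2.47/√83.80 + 3.40/√48.00) = 0.2698/(0.2698 + 0.4907) = 0.355.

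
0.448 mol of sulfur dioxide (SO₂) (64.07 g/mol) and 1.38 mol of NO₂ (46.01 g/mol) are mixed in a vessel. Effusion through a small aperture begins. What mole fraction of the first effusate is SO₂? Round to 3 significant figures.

0.216

Each component's effusion rate ∝ (its partial pressure)·(1/√M) ∝ n_i/√M_i.
So x_SO₂ in the escaping gas = (n_SO₂/√M_SO₂) / Σ(n_i/√M_i)
= (0.448/√64.07) / (0.448/√64.07 + 1.38/√46.01) = 0.05597/(0.05597 + 0.2034) = 0.216.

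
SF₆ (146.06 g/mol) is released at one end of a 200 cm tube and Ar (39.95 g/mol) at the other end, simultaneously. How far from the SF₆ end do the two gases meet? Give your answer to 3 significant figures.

68.7 cm

Distances travelled in equal time are proportional to diffusion rates, so d_SF₆/d_Ar = √(M_Ar/M_SF₆) = √(39.95/146.06) = 0.5230.
With d_SF₆ + d_Ar = 200 cm, d_Ar = 200/(1 + 0.5230) = 131.3 cm.
d_SF₆ = 200 − 131.3 = 68.7 cm.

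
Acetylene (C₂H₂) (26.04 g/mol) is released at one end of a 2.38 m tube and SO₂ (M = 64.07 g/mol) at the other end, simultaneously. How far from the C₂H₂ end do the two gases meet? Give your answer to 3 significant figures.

1.45 m

Graham's law gives d_C₂H₂/d_SO₂ = rate_C₂H₂/rate_SO₂ = √(M_SO₂/M_C₂H₂) = √(64.07/26.04) = 1.569.
With d_C₂H₂ + d_SO₂ = 2.38 m, d_SO₂ = 2.38/(1 + 1.569) = 0.9266 m.
d_C₂H₂ = 2.38 − 0.9266 = 1.45 m.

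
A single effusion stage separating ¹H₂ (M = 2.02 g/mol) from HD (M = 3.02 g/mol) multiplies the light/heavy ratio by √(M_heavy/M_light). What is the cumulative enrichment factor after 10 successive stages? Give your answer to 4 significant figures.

After 10 stages the ratio has grown by (√(3.02/2.02))^10 = (3.02/2.02)^(10/2).
= 1.49505^5 = 7.469.

7.469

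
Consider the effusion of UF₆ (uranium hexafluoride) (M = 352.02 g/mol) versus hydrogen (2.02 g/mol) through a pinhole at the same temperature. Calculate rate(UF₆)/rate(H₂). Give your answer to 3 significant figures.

0.0758

Graham's law gives rate_UF₆/rate_H₂ = √(M_H₂/M_UF₆) = √(2.02/352.02) = √0.005738 = 0.0758.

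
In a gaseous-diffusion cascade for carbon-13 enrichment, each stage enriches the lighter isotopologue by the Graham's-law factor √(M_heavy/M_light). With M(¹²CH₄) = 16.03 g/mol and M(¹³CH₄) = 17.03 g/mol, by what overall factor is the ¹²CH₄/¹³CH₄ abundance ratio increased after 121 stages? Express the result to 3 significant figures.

38.9

The single-stage factor is √(M_heavy/M_light), so 121 stages give [√(17.03/16.03)]^121 = (17.03/16.03)^(121/2).
= 1.06238^(121/2) = 38.9.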